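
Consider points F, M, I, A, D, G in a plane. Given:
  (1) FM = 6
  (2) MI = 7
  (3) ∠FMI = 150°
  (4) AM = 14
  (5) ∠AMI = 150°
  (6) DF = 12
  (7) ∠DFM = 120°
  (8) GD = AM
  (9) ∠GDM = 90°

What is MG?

From the given relations: GD = AM = 14.
Step 1: By the law of cosines on triangle DFM: DM² = 12² + 6² − 2·12·6·cos(120°) = 252, so DM = 6·√7.
Step 2: By the law of cosines on triangle MDG: MG² = (6·√7)² + 14² − 2·6·√7·14·cos(90°) = 448, so MG = 8·√7.

Therefore, the length of MG = 8·√7.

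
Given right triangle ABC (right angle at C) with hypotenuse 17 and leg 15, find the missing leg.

By the Pythagorean theorem: BC^2 = AB^2 - AC^2
BC^2 = 17^2 - 15^2 = 289 - 225 = 64
BC = sqrt(64) = 8

8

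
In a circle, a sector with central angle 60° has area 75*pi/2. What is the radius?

The sector covers 60°/360° = 1/6 of the full circle.
Full circle area = 75*pi/2 / 1/6 = 225*pi.
Since full area = πr², we get r² = 225*pi/π = 225, so r = 15.

15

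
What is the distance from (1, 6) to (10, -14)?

The horizontal distance is |10 - 1| = 9 and the vertical distance is |-14 - 6| = 20.
By the Pythagorean theorem, d = sqrt(9^2 + 20^2) = sqrt(481).

sqrt(481)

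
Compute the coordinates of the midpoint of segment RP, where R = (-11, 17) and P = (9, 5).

The midpoint is the average of the coordinates:
x: (-11 + 9)/2 = -1
y: (17 + 5)/2 = 11
Midpoint = (-1, 11)

(-1, 11)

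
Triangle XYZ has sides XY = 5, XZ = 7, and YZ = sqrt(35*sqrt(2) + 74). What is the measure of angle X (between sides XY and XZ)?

When all three sides of a triangle are known, the law of cosines can be rearranged to find any angle.
cos(C) = (a² + b² - c²) / (2ab) gives cos(X) = -sqrt(2)/2.
Taking the inverse cosine: X = 135°.

135°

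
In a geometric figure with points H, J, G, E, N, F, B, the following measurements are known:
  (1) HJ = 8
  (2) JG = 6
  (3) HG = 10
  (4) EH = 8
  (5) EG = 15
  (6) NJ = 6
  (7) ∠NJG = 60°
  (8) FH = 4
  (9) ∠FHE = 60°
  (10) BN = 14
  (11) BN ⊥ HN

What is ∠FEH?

Step 1: By the law of cosines on triangle EHF: EF² = 8² + 4² − 2·8·4·cos(60°) = 48, so EF = 4·√3.
Step 2: By the inverse law of cosines on triangle FEH: cos(∠FEH) = ((4·√3)² + 8² − 4²) / (2·4·√3·8) = 96/110.85 = 0.866, so ∠FEH = 30°.

Therefore, the measure of angle ∠FEH = 30°.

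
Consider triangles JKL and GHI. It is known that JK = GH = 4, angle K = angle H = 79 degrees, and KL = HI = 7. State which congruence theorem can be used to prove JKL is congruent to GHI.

The given information matches SAS: Two pairs of corresponding sides and the included angle are equal (Side-Angle-Side).

SAS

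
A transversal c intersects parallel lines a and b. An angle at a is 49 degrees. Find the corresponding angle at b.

Corresponding angles are equal: 49 degrees.

49 degrees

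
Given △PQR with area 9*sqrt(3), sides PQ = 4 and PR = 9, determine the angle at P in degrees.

From the SAS area formula Area = (1/2)ab sin(C), rearranging gives sin(C) = 2*Area/(ab).
sin(C) = 2 * 9*sqrt(3) / (36) = sqrt(3)/2.
Therefore C = arcsin(sqrt(3)/2) = 60°.
Since sin(180° - C) = sin(C), the obtuse angle 120° gives the same area, so C = 60° or C = 120°.

60° or 120°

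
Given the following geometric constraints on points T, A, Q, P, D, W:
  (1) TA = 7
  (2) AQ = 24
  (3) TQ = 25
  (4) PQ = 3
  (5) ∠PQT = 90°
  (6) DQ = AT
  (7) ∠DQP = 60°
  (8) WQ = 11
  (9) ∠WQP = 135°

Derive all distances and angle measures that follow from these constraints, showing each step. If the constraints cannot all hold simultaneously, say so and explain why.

The constraints are consistent.

From the given relations:
  DQ = AT = 7

Step 1: From TQ = 25, QP = 3, and ∠TQP = 90°, by the law of cosines:
  TP² = TQ² + QP² - 2·TQ·QP·cos(90°) = 625 + 9 - 0 = 634
  TP ≈ 25.18

Step 2: From PQ = 3, QD = 7, and ∠PQD = 60°, by the law of cosines:
  PD² = PQ² + QD² - 2·PQ·QD·cos(60°) = 9 + 49 - 21 = 37
  PD = √37

Step 3: From PQ = 3, QW = 11, and ∠PQW = 135°, by the law of cosines:
  PW² = PQ² + QW² - 2·PQ·QW·cos(135°) = 9 + 121 + 46.67 = 176.7
  PW ≈ 13.29

Step 4: From TA = 7, TQ = 25, AQ = 24, by the inverse law of cosines:
  cos(∠ATQ) = (TA² + TQ² - AQ²) / (2·TA·TQ)
  ∠ATQ = 73.74°

Step 5: From AQ = 24, AT = 7, QT = 25, by the inverse law of cosines:
  cos(∠QAT) = (AQ² + AT² - QT²) / (2·AQ·AT)
  ∠QAT = 90°

Step 6: From QA = 24, QT = 25, AT = 7, by the inverse law of cosines:
  cos(∠AQT) = (QA² + QT² - AT²) / (2·QA·QT)
  ∠AQT = 16.26°

Step 7: From TP = 25.18, TQ = 25, PQ = 3, by the inverse law of cosines:
  cos(∠PTQ) = (TP² + TQ² - PQ²) / (2·TP·TQ)
  ∠PTQ = 6.84°

Step 8: From PD = √37, PQ = 3, DQ = 7, by the inverse law of cosines:
  cos(∠DPQ) = (PD² + PQ² - DQ²) / (2·PD·PQ)
  ∠DPQ = 94.72°

Step 9: From PQ = 3, PT = 25.18, QT = 25, by the inverse law of cosines:
  cos(∠QPT) = (PQ² + PT² - QT²) / (2·PQ·PT)
  ∠QPT = 83.16°

Step 10: From PQ = 3, PW = 13.29, QW = 11, by the inverse law of cosines:
  cos(∠QPW) = (PQ² + PW² - QW²) / (2·PQ·PW)
  ∠QPW = 35.82°

Step 11: From DP = √37, DQ = 7, PQ = 3, by the inverse law of cosines:
  cos(∠PDQ) = (DP² + DQ² - PQ²) / (2·DP·DQ)
  ∠PDQ = 25.28°

Step 12: From WP = 13.29, WQ = 11, PQ = 3, by the inverse law of cosines:
  cos(∠PWQ) = (WP² + WQ² - PQ²) / (2·WP·WQ)
  ∠PWQ = 9.18°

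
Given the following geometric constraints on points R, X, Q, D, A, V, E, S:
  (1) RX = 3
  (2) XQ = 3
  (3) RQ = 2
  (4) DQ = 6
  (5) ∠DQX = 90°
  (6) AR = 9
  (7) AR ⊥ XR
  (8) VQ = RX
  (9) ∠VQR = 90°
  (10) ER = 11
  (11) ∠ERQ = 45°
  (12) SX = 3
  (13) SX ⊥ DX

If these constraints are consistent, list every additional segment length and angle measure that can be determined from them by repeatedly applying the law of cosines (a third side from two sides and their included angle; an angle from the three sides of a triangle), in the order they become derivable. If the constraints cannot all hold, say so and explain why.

The constraints are consistent. Derivable facts, in order:
After 1 step:
- QE ≈ 9.69
- RV = √13
- XA = 3·√10
- XD = 3·√5
- ∠QRX = 70.53°
- ∠QXR = 38.94°
- ∠RQX = 70.53°
After 2 steps:
- DS = 3·√6
- ∠AXR = 71.57°
- ∠DXQ = 63.43°
- ∠EQR = 126.61°
- ∠QDX = 26.57°
- ∠QER = 8.39°
- ∠QRV = 56.31°
- ∠QVR = 33.69°
- ∠RAX = 18.43°
After 3 steps:
- ∠DSX = 65.91°
- ∠SDX = 24.09°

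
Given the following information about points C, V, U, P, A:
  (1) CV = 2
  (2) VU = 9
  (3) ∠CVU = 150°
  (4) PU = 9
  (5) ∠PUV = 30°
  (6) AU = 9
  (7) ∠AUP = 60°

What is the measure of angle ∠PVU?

Step 1: By the law of cosines on triangle VUP: VP² = 9² + 9² − 2·9·9·cos(30°) = 21.7, so VP ≈ 4.66.
Step 2: By the inverse law of cosines on triangle PVU: cos(∠PVU) = (4.66² + 9² − 9²) / (2·4.66·9) = 21.7/83.86 = 0.2588, so ∠PVU = 75°.

Therefore, the measure of angle ∠PVU = 75°.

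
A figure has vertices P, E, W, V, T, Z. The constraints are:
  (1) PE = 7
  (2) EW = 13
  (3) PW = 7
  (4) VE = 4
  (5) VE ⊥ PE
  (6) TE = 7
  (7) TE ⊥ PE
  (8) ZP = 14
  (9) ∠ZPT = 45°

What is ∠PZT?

Step 1: By the law of cosines on triangle PET: PT² = 7² + 7² − 2·7·7·cos(90°) = 98, so PT = 7·√2.
Step 2: By the law of cosines on triangle ZPT: ZT² = 14² + (7·√2)² − 2·14·7·√2·cos(45°) = 98, so ZT = 7·√2.
Step 3: By the inverse law of cosines on triangle PZT: cos(∠PZT) = (14² + (7·√2)² − (7·√2)²) / (2·14·7·√2) = 196/277.19 = 0.7071, so ∠PZT = 45°.

Therefore, the measure of angle ∠PZT = 45°.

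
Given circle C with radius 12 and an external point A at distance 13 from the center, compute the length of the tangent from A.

tangent = √(d² - r²) = √(13² - 12²) = √(169 - 144) = √25 = 5

5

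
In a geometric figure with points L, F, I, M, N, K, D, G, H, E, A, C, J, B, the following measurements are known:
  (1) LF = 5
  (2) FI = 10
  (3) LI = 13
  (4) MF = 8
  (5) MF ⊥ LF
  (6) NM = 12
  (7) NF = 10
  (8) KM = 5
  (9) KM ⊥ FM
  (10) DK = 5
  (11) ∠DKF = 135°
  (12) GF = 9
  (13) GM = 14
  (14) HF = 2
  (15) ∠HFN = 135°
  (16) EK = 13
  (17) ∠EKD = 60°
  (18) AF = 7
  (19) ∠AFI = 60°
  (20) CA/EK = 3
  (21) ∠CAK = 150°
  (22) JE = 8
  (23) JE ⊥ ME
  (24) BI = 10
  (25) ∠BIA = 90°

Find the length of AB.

Step 1: By the law of cosines on triangle AFI: AI² = 7² + 10² − 2·7·10·cos(60°) = 79, so AI = √79.
Step 2: By the law of cosines on triangle AIB: AB² = √79² + 10² − 2·√79·10·cos(90°) = 179, so AB = √179.

Therefore, the length of AB = √179.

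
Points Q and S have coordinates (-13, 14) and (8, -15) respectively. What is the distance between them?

d = sqrt((21)^2 + (-29)^2) = sqrt(1282)

sqrt(1282)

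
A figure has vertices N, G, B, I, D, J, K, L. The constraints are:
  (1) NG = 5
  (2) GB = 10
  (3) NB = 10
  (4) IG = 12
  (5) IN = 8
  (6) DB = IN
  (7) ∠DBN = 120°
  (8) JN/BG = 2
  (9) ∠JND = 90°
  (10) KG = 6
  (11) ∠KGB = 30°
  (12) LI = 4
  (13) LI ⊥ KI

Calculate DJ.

From the given relations: DB = IN = 8; JN = 2·BG = 2·10 = 20.
Step 1: By the law of cosines on triangle DBN: DN² = 8² + 10² − 2·8·10·cos(120°) = 244, so DN = 2·√61.
Step 2: By the law of cosines on triangle DNJ: DJ² = (2·√61)² + 20² − 2·2·√61·20·cos(90°) = 644, so DJ = 2·√161.

Therefore, the length of DJ = 2·√161.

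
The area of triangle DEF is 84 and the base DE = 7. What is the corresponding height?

Area = (1/2) * base * height
height = 2 * Area / base
height = 2 * 84 / 7
height = 168 / 7
height = 24

24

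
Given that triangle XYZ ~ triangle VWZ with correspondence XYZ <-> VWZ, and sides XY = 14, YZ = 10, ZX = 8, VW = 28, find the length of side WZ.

Since the triangles are similar, the ratio of corresponding sides is constant.
Scale factor k = VW / XY = 28 / 14 = 2
WZ = k * YZ = 2 * 10 = 20

20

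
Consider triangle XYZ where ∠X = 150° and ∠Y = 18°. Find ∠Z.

angle Z = 180 - 150 - 18 = 12 degrees.

12 degrees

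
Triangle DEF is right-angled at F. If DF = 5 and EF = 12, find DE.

By the Pythagorean theorem: DE^2 = DF^2 + EF^2
DE^2 = 5^2 + 12^2 = 25 + 144 = 169
DE = sqrt(169) = 13

13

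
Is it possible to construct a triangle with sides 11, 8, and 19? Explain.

The longest side is 19. The other two sides sum to 8 + 11 = 19.
Since 19 ≤ 19, the two shorter sides cannot reach around to close the triangle.

No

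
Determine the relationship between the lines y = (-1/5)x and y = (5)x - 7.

Slope of line 1: m1 = -1/5
Slope of line 2: m2 = 5
m1 * m2 = (-1/5) * (5) = -1 = -1, so the lines are perpendicular.

Perpendicular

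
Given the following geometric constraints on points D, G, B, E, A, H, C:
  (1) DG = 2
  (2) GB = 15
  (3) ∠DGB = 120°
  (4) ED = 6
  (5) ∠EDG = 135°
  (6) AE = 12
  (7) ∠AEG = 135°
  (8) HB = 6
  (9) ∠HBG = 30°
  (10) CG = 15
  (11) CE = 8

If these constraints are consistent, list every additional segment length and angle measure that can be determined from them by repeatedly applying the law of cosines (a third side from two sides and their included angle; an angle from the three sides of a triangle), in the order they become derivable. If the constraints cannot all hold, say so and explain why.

The constraints are consistent. Derivable facts, in order:
After 1 step:
- DB ≈ 16.09
- GE ≈ 7.55
- GH ≈ 10.25
After 2 steps:
- GA ≈ 18.14
- ∠BDG = 53.82°
- ∠BGH = 17.01°
- ∠BHG = 132.99°
- ∠CEG = 149.48°
- ∠CGE = 15.72°
- ∠DBG = 6.18°
- ∠DEG = 10.8°
- ∠DGE = 34.2°
- ∠ECG = 14.81°
After 3 steps:
- ∠AGE = 27.89°
- ∠EAG = 17.11°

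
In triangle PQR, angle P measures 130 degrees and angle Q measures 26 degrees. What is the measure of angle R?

By the triangle angle sum property, the three interior angles of any triangle add up to 180°.
We know angle P = 130° and angle Q = 26°, so their sum is 156°.
Therefore angle R = 180° - 156° = 24°.

24 degrees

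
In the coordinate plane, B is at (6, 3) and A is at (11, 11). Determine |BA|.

d = sqrt((11 - 6)^2 + (11 - 3)^2)
d = sqrt(5^2 + 8^2)
d = sqrt(25 + 64)
d = sqrt(89)

sqrt(89)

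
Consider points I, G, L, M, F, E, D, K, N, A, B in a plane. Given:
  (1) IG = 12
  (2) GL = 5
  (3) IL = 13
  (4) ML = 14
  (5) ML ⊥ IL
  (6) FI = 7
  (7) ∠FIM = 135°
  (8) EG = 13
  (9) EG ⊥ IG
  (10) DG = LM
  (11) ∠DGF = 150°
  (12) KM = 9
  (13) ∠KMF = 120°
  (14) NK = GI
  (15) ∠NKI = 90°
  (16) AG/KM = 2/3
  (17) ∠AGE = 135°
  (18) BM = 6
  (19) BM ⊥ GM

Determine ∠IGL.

Step 1: By the inverse law of cosines on triangle IGL: cos(∠IGL) = (12² + 5² − 13²) / (2·12·5) = 0/120 = 0, so ∠IGL = 90°.

Therefore, the measure of angle ∠IGL = 90°.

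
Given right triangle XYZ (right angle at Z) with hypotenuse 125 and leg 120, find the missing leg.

YZ = sqrt(125^2 - 120^2) = sqrt(1225) = 35

35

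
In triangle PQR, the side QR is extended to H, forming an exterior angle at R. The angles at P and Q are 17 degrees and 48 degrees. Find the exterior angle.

By the exterior angle theorem, an exterior angle of a triangle equals the sum of the two remote interior angles.
Exterior angle = angle P + angle Q
Exterior angle = 17 + 48 = 65 degrees

65 degrees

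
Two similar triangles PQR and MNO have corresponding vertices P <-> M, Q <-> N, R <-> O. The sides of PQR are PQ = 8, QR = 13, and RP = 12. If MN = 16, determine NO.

Since the triangles are similar, the ratio of corresponding sides is constant.
Scale factor k = MN / PQ = 16 / 8 = 2
NO = k * QR = 2 * 13 = 26

26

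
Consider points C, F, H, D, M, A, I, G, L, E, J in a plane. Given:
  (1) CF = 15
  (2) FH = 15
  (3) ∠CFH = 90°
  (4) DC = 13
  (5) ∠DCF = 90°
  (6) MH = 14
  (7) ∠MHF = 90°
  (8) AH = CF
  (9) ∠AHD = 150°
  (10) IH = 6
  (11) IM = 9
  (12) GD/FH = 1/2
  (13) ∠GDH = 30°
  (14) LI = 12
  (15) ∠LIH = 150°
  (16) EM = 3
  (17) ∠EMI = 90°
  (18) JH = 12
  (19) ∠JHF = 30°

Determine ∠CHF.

Step 1: By the law of cosines on triangle HFC: HC² = 15² + 15² − 2·15·15·cos(90°) = 450, so HC = 15·√2.
Step 2: By the inverse law of cosines on triangle CHF: cos(∠CHF) = ((15·√2)² + 15² − 15²) / (2·15·√2·15) = 450/636.4 = 0.7071, so ∠CHF = 45°.

Therefore, the measure of angle ∠CHF = 45°.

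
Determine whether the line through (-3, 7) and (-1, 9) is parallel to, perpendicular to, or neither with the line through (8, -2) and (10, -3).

Slope of line 1: m1 = (9 - 7)/(-1 - -3) = 2/2 = 1
Slope of line 2: m2 = (-3 - -2)/(10 - 8) = -1/2 = -1/2
m1 != m2 and m1*m2 = -1/2 != -1. Neither.

Neither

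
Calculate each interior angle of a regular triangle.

Each interior angle of a regular n-gon is (n - 2) * 180 / n.
For n = 3: (3 - 2) * 180 / 3 = 180/3 = 60 degrees.

60 degrees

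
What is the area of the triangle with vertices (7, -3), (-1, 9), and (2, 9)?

The Shoelace formula computes the area from vertex coordinates by summing cross products.
For vertices (7,-3), (-1,9), (2,9):
Signed sum = 7*9 - -1*-3 + -1*9 - 2*9 + 2*-3 - 7*9
= 60 + -27 + -69 = -36
Area = (1/2)|-36| = 18.

18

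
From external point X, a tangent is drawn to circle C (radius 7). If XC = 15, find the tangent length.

Let T be the point of tangency. Then CT ⊥ XT (radius ⊥ tangent).
In right triangle CTX: CX² = CT² + XT²
15² = 7² + XT²
XT² = 176, XT = 4*sqrt(11)

4*sqrt(11)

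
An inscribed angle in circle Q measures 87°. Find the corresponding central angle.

The inscribed angle theorem states that a central angle is always twice any inscribed angle that subtends the same arc.
Since the inscribed angle is 87°, the central angle = 2 × 87° = 174°.

174°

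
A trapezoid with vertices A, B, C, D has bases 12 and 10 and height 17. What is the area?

Area = (12 + 10) * 17 / 2 = 374 / 2 = 187

187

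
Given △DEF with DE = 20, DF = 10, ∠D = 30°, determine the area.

Area = (1/2)(20)(10) sin(30°) = (1/2)(20)(10)(1/2) = 50

50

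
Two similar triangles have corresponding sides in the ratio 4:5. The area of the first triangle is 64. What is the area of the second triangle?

The ratio of areas of similar triangles = (side ratio)^2.
Side ratio = 4:5, so area ratio = 16:25.
Area of the second triangle / Area of the first triangle = 25/16
Area of the second triangle = 64 * 25/16 = 100

100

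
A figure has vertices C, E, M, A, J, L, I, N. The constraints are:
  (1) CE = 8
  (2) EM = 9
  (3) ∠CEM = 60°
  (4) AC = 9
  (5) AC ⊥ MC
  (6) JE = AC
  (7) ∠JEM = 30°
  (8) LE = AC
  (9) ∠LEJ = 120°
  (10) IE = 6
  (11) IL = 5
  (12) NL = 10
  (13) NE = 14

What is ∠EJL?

From the given relations: JE = AC = 9; LE = AC = 9.
Step 1: By the law of cosines on triangle JEL: JL² = 9² + 9² − 2·9·9·cos(120°) = 243, so JL = 9·√3.
Step 2: By the inverse law of cosines on triangle EJL: cos(∠EJL) = (9² + (9·√3)² − 9²) / (2·9·9·√3) = 243/280.59 = 0.866, so ∠EJL = 30°.

Therefore, the measure of angle ∠EJL = 30°.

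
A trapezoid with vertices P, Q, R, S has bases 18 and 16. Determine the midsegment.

The midsegment of a trapezoid = (base1 + base2) / 2
midsegment = (18 + 16) / 2
midsegment = 34 / 2
midsegment = 17

17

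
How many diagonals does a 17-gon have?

Total line segments between 17 vertices = C(17,2) = 136.
Subtract the 17 sides: 136 - 17 = 119 diagonals.

119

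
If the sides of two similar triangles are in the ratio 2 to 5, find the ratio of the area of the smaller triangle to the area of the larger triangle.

Area scales with the square of linear dimensions. If every length is multiplied by 2/5, then the area is multiplied by (2/5)^2 = 4/25.
The area ratio is 4:25.

4:25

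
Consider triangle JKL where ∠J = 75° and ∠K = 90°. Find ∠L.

By the triangle angle sum property, the three interior angles of any triangle add up to 180°.
We know angle J = 75° and angle K = 90°, so their sum is 165°.
Therefore angle L = 180° - 165° = 15°.

15 degrees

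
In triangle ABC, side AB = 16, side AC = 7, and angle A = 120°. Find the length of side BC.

Law of cosines: BC^2 = 16^2 + 7^2 - 2(16)(7)cos(120°) = 417, so BC = sqrt(417).

sqrt(417)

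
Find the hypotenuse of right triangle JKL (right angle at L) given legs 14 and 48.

In a right triangle, the square of the hypotenuse equals the sum of the squares of the two legs.
The legs are 14 and 48, so the hypotenuse = sqrt(196 + 2304) = sqrt(2500) = 50.

50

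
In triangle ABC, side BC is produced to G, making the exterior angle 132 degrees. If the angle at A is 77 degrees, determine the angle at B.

By the exterior angle theorem: exterior angle = sum of remote interior angles.
132 = 77 + angle B
angle B = 132 - 77 = 55 degrees

55 degrees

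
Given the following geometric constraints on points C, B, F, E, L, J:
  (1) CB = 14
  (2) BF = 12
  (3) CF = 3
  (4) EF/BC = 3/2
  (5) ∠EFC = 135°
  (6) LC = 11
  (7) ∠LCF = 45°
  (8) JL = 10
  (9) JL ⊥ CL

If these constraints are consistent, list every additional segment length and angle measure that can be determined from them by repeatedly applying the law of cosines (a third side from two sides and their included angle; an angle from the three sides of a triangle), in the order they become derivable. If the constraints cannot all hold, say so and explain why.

The constraints are consistent. Derivable facts, in order:
After 1 step:
- CE ≈ 23.22
- CJ ≈ 14.87
- FL ≈ 9.13
- ∠BCF = 43.43°
- ∠BFC = 126.67°
- ∠CBF = 9.9°
After 2 steps:
- ∠CEF = 5.24°
- ∠CFL = 121.56°
- ∠CJL = 47.73°
- ∠CLF = 13.44°
- ∠ECF = 39.76°
- ∠JCL = 42.27°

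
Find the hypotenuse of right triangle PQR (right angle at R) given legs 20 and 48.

By the Pythagorean theorem: PQ^2 = PR^2 + QR^2
PQ^2 = 20^2 + 48^2 = 400 + 2304 = 2704
PQ = sqrt(2704) = 52

52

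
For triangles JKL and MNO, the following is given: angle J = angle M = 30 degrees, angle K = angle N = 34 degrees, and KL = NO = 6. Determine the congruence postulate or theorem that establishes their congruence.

The given information matches AAS: Two pairs of corresponding angles and a non-included side are equal (Angle-Angle-Side).

AAS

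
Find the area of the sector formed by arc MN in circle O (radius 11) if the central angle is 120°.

Sector area = π(11²)(1/3) = 121*pi/3

121*pi/3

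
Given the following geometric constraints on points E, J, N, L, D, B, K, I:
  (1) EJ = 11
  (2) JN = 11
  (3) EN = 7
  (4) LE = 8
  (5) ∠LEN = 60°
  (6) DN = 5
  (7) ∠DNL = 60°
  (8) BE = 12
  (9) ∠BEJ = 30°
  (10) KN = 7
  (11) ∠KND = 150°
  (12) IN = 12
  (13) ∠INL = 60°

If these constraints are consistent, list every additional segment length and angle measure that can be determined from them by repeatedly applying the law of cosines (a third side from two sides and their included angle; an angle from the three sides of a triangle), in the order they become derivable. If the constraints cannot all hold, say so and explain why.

The constraints are consistent. Derivable facts, in order:
After 1 step:
- DK ≈ 11.6
- JB ≈ 6.03
- NL = √57
- ∠EJN = 37.11°
- ∠ENJ = 71.45°
- ∠JEN = 71.45°
After 2 steps:
- LD ≈ 6.65
- LI ≈ 10.51
- ∠BJE = 84.22°
- ∠DKN = 12.44°
- ∠EBJ = 65.78°
- ∠ELN = 53.41°
- ∠ENL = 66.59°
- ∠KDN = 17.56°
After 3 steps:
- ∠DLN = 40.61°
- ∠ILN = 81.52°
- ∠LDN = 79.39°
- ∠LIN = 38.48°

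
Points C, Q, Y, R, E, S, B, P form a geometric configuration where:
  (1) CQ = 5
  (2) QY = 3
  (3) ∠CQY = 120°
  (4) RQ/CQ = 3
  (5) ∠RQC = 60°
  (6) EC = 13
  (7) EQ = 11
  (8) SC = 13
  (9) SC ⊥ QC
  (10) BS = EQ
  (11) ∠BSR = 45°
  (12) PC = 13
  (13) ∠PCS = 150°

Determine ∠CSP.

Step 1: By the law of cosines on triangle SCP: SP² = 13² + 13² − 2·13·13·cos(150°) = 630.72, so SP ≈ 25.11.
Step 2: By the inverse law of cosines on triangle CSP: cos(∠CSP) = (13² + 25.11² − 13²) / (2·13·25.11) = 630.72/652.97 = 0.9659, so ∠CSP = 15°.

Therefore, the measure of angle ∠CSP = 15°.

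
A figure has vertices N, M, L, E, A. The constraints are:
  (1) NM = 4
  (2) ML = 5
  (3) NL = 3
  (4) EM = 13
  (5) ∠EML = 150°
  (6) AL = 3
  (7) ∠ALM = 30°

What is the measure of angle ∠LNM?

Step 1: By the inverse law of cosines on triangle LNM: cos(∠LNM) = (3² + 4² − 5²) / (2·3·4) = 0/24 = 0, so ∠LNM = 90°.

Therefore, the measure of angle ∠LNM = 90°.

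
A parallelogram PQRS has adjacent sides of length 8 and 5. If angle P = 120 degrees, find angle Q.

In a parallelogram, consecutive angles are supplementary (sum to 180°).
angle Q = 180 - angle P
angle Q = 180 - 120
angle Q = 60 degrees

60 degrees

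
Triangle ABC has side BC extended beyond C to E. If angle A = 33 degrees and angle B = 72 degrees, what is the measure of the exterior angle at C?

The interior angle at C is 180 - 33 - 72 = 75 degrees.
The exterior angle and interior angle at C are supplementary:
Exterior angle = 180 - 75 = 105 degrees.

105 degrees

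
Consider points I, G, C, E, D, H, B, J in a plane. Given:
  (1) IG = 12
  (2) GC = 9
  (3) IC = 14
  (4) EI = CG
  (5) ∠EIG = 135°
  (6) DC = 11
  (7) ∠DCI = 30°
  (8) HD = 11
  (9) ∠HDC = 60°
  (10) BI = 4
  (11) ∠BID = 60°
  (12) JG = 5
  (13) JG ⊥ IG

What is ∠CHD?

Step 1: By the law of cosines on triangle HDC: HC² = 11² + 11² − 2·11·11·cos(60°) = 121, so HC = 11.
Step 2: By the inverse law of cosines on triangle CHD: cos(∠CHD) = (11² + 11² − 11²) / (2·11·11) = 121/242 = 0.5, so ∠CHD = 60°.

Therefore, the measure of angle ∠CHD = 60°.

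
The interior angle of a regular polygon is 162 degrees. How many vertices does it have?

Each interior angle of a regular n-gon is (n - 2) * 180 / n.
Setting this equal to 162:
(n - 2) * 180 / n = 162
Each exterior angle = 180 - 162 = 18 degrees.
Since exterior angles sum to 360: n = 360 / 18 = 20.

20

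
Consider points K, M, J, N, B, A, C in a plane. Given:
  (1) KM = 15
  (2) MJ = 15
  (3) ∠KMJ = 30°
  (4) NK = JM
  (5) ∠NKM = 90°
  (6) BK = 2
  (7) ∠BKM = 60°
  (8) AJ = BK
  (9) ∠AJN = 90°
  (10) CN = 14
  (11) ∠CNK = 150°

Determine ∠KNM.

From the given relations: NK = JM = 15.
Step 1: By the law of cosines on triangle NKM: NM² = 15² + 15² − 2·15·15·cos(90°) = 450, so NM = 15·√2.
Step 2: By the inverse law of cosines on triangle KNM: cos(∠KNM) = (15² + (15·√2)² − 15²) / (2·15·15·√2) = 450/636.4 = 0.7071, so ∠KNM = 45°.

Therefore, the measure of angle ∠KNM = 45°.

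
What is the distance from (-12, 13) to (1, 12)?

d = sqrt((13)^2 + (-1)^2) = sqrt(170)

sqrt(170)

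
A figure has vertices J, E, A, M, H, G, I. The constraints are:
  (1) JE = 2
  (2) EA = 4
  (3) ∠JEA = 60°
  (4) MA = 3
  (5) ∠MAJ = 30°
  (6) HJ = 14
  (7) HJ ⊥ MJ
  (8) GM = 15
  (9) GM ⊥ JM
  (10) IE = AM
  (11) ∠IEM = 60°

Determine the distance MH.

Step 1: By the law of cosines on triangle JEA: JA² = 2² + 4² − 2·2·4·cos(60°) = 12, so JA = 2·√3.
Step 2: By the law of cosines on triangle JAM: JM² = (2·√3)² + 3² − 2·2·√3·3·cos(30°) = 3, so JM = √3.
Step 3: By the law of cosines on triangle MJH: MH² = √3² + 14² − 2·√3·14·cos(90°) = 199, so MH = √199.

Therefore, the length of MH = √199.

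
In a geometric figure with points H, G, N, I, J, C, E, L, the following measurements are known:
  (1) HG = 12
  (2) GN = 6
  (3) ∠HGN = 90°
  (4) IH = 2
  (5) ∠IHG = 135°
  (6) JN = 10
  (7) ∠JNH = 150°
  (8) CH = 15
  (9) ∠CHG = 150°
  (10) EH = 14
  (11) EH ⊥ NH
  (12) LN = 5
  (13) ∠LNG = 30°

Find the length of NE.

Step 1: By the law of cosines on triangle NGH: NH² = 6² + 12² − 2·6·12·cos(90°) = 180, so NH = 6·√5.
Step 2: By the law of cosines on triangle NHE: NE² = (6·√5)² + 14² − 2·6·√5·14·cos(90°) = 376, so NE = 2·√94.

Therefore, the length of NE = 2·√94.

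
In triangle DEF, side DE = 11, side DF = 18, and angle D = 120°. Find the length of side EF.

By the law of cosines: EF^2 = DE^2 + DF^2 - 2*DE*DF*cos(D)
EF^2 = 11^2 + 18^2 - 2*11*18*cos(120°)
EF^2 = 121 + 324 - 396*(-1/2)
EF^2 = 643
EF = sqrt(643)

sqrt(643)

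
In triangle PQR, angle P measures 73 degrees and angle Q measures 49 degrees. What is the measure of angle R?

The interior angles sum to 180°: angle R = 180 - 73 - 49 = 58°.
The triangle is acute (angles 73°, 49°, 58°).

58 degrees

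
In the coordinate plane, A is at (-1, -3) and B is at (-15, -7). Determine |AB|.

d = sqrt((-14)^2 + (-4)^2) = sqrt(212) = 2*sqrt(53)

2*sqrt(53)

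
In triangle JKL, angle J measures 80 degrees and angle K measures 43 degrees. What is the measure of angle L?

angle L = 180 - 80 - 43 = 57 degrees.

57 degrees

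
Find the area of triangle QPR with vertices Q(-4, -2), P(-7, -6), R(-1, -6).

Shoelace: Area = (1/2)|-4(-6--6) + -7(-6--2) + -1(-2--6)| = (1/2)(24) = 12

12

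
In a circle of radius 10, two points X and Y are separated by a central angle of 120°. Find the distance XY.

Drop a perpendicular from the center to the chord, bisecting both the chord and the central angle.
Each half-chord = r sin(θ/2) = 10 sin(60°).
The full chord = 2 × 10 × sin(60°) = 10*sqrt(3).

10*sqrt(3)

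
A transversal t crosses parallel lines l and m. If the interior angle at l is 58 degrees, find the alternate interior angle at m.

Alternate interior angles lie on opposite sides of the transversal, between the parallel lines.
By the alternate interior angle theorem, they are equal: 58 degrees.

58 degrees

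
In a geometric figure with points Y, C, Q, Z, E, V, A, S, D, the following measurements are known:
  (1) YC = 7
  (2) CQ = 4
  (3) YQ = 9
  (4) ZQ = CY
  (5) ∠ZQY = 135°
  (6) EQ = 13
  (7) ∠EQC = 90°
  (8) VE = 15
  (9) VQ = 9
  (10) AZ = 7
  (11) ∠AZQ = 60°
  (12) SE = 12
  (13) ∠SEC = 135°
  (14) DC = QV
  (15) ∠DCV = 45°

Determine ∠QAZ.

From the given relations: ZQ = CY = 7.
Step 1: By the law of cosines on triangle AZQ: AQ² = 7² + 7² − 2·7·7·cos(60°) = 49, so AQ = 7.
Step 2: By the inverse law of cosines on triangle QAZ: cos(∠QAZ) = (7² + 7² − 7²) / (2·7·7) = 49/98 = 0.5, so ∠QAZ = 60°.

Therefore, the measure of angle ∠QAZ = 60°.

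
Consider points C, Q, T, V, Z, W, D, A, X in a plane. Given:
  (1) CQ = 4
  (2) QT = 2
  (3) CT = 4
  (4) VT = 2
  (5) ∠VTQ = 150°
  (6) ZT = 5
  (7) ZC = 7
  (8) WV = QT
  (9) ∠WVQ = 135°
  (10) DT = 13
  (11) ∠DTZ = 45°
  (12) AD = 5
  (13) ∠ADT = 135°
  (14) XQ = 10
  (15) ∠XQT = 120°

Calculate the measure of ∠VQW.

From the given relations: WV = QT = 2.
Step 1: By the law of cosines on triangle QTV: QV² = 2² + 2² − 2·2·2·cos(150°) = 14.93, so QV ≈ 3.86.
Step 2: By the law of cosines on triangle QVW: QW² = 3.86² + 2² − 2·3.86·2·cos(135°) = 29.86, so QW ≈ 5.46.
Step 3: By the inverse law of cosines on triangle VQW: cos(∠VQW) = (3.86² + 5.46² − 2²) / (2·3.86·5.46) = 40.78/42.22 = 0.9659, so ∠VQW = 15°.

Therefore, the measure of angle ∠VQW = 15°.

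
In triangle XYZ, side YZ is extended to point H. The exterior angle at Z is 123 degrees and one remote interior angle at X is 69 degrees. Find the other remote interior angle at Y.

The exterior angle theorem states that an exterior angle equals the sum of the two non-adjacent interior angles.
So 123 = 69 + angle Y, which gives angle Y = 123 - 69 = 54 degrees.

54 degrees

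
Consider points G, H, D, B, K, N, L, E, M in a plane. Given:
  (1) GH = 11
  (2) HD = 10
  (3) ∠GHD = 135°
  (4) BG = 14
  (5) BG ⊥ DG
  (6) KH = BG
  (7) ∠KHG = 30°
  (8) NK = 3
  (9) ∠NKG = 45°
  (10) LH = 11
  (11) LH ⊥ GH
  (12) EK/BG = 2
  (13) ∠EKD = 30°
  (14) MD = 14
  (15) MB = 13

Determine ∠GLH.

Step 1: By the law of cosines on triangle LHG: LG² = 11² + 11² − 2·11·11·cos(90°) = 242, so LG = 11·√2.
Step 2: By the inverse law of cosines on triangle GLH: cos(∠GLH) = ((11·√2)² + 11² − 11²) / (2·11·√2·11) = 242/342.24 = 0.7071, so ∠GLH = 45°.

Therefore, the measure of angle ∠GLH = 45°.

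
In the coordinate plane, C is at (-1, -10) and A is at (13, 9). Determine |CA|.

The horizontal distance is |13 - -1| = 14 and the vertical distance is |9 - -10| = 19.
By the Pythagorean theorem, d = sqrt(14^2 + 19^2) = sqrt(557).

sqrt(557)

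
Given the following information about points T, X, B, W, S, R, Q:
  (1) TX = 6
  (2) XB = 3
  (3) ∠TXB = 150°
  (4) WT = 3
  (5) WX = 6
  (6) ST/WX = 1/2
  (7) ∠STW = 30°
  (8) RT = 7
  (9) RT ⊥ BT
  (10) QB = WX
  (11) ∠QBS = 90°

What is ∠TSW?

From the given relations: ST = 1/2·WX = 1/2·6 = 3.
Step 1: By the law of cosines on triangle STW: SW² = 3² + 3² − 2·3·3·cos(30°) = 2.41, so SW ≈ 1.55.
Step 2: By the inverse law of cosines on triangle TSW: cos(∠TSW) = (3² + 1.55² − 3²) / (2·3·1.55) = 2.41/9.32 = 0.2588, so ∠TSW = 75°.

Therefore, the measure of angle ∠TSW = 75°.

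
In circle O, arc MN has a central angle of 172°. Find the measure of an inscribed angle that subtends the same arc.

Inscribed angle = 172° / 2 = 86° (inscribed angle theorem).

86°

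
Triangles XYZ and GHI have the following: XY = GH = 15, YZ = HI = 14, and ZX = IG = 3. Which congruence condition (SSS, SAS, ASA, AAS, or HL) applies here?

The given information provides:
XY = GH = 15, YZ = HI = 14, and ZX = IG = 3
This matches the SSS congruence theorem.
All three pairs of corresponding sides are equal (Side-Side-Side).

SSS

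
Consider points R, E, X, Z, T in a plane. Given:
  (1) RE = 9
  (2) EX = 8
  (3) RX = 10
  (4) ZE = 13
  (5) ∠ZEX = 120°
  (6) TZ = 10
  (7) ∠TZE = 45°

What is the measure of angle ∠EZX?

Step 1: By the law of cosines on triangle ZEX: ZX² = 13² + 8² − 2·13·8·cos(120°) = 337, so ZX ≈ 18.36.
Step 2: By the inverse law of cosines on triangle EZX: cos(∠EZX) = (13² + 18.36² − 8²) / (2·13·18.36) = 442/477.3 = 0.926, so ∠EZX = 22.17°.

Therefore, the measure of angle ∠EZX = 22.17°.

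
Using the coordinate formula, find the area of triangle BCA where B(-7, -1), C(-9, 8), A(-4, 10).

Shoelace: Area = (1/2)|-7(8-10) + -9(10--1) + -4(-1-8)| = (1/2)(49) = 49/2

49/2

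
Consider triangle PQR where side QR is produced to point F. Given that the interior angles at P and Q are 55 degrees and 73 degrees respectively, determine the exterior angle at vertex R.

The interior angle at R is 180 - 55 - 73 = 52 degrees.
The exterior angle and interior angle at R are supplementary:
Exterior angle = 180 - 52 = 128 degrees.

128 degrees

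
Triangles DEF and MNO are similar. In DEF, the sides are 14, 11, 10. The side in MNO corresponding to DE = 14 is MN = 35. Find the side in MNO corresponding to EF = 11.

Since the triangles are similar, the ratio of corresponding sides is constant.
Scale factor k = MN / DE = 35 / 14 = 5/2
NO = k * EF = 5/2 * 11 = 55/2

55/2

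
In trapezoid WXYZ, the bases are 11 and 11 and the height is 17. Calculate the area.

Area = (11 + 11) * 17 / 2 = 374 / 2 = 187

187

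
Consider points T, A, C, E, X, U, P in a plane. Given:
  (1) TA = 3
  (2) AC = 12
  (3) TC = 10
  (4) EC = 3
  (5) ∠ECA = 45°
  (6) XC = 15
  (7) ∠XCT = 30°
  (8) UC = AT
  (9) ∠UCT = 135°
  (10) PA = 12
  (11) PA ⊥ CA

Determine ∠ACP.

Step 1: By the law of cosines on triangle CAP: CP² = 12² + 12² − 2·12·12·cos(90°) = 288, so CP = 12·√2.
Step 2: By the inverse law of cosines on triangle ACP: cos(∠ACP) = (12² + (12·√2)² − 12²) / (2·12·12·√2) = 288/407.29 = 0.7071, so ∠ACP = 45°.

Therefore, the measure of angle ∠ACP = 45°.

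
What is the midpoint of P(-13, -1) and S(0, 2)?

The midpoint is the point halfway along the segment.
Move half the horizontal distance: -13 + (0 - -13)/2 = -13 + 13/2 = -13/2
Move half the vertical distance: -1 + (2 - -1)/2 = -1 + 3/2 = 1/2
Midpoint = (-13/2, 1/2)

(-13/2, 1/2)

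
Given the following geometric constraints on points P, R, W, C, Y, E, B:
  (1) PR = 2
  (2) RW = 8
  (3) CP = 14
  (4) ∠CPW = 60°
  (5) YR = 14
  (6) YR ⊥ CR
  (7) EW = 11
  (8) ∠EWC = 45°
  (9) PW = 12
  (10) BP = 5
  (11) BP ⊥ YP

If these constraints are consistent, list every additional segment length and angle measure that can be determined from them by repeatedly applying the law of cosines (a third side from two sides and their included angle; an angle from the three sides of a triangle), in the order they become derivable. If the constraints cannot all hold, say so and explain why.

These constraints are not satisfiable: by the triangle inequality in triangle RPW, (1) PR = 2 and (2) RW = 8 force PW ≤ 2 + 8 = 10, but (9) says PW = 12. No planar figure meets all of them, so nothing further can be derived.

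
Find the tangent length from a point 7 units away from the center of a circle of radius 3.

tangent = √(d² - r²) = √(7² - 3²) = √(49 - 9) = √40 = 2*sqrt(10)

2*sqrt(10)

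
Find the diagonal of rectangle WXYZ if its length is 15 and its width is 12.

Using the Pythagorean theorem:
d² = 15² + 12² = 225 + 144 = 369
d = sqrt(369) = 3*sqrt(41)

3*sqrt(41)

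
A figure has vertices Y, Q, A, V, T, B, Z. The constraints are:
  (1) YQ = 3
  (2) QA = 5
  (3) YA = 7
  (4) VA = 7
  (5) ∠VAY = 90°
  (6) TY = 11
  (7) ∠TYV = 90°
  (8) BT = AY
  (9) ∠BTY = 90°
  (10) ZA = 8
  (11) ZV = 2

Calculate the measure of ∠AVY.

Step 1: By the law of cosines on triangle VAY: VY² = 7² + 7² − 2·7·7·cos(90°) = 98, so VY = 7·√2.
Step 2: By the inverse law of cosines on triangle AVY: cos(∠AVY) = (7² + (7·√2)² − 7²) / (2·7·7·√2) = 98/138.59 = 0.7071, so ∠AVY = 45°.

Therefore, the measure of angle ∠AVY = 45°.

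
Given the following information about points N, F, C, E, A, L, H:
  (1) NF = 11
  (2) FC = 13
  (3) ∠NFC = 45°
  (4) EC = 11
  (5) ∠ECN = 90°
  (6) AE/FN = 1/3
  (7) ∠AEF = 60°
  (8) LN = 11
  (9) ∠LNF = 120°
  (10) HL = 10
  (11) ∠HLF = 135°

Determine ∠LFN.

Step 1: By the law of cosines on triangle FNL: FL² = 11² + 11² − 2·11·11·cos(120°) = 363, so FL = 11·√3.
Step 2: By the inverse law of cosines on triangle LFN: cos(∠LFN) = ((11·√3)² + 11² − 11²) / (2·11·√3·11) = 363/419.16 = 0.866, so ∠LFN = 30°.

Therefore, the measure of angle ∠LFN = 30°.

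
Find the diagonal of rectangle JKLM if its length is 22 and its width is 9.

Using the Pythagorean theorem:
d² = 22² + 9² = 484 + 81 = 565
d = sqrt(565)

sqrt(565)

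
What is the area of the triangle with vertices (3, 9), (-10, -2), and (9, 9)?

Shoelace: Area = (1/2)|3(-2-9) + -10(9-9) + 9(9--2)| = (1/2)(66) = 33

33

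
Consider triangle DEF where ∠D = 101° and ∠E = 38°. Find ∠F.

Let angle F = x. Then 101 + 38 + x = 180.
x = 180 - 139 = 41 degrees.

41 degrees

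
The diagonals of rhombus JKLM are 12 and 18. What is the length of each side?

The diagonals of a rhombus bisect each other at right angles.
Half-diagonals: 12/2 = 6 and 18/2 = 9
side = sqrt(6^2 + 9^2)
side = sqrt(36 + 81)
side = sqrt(117) = 3*sqrt(13)

3*sqrt(13)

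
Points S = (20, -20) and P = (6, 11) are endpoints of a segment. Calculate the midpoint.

The midpoint is the average of the coordinates:
x: (20 + 6)/2 = 13
y: (-20 + 11)/2 = -9/2
Midpoint = (13, -9/2)

(13, -9/2)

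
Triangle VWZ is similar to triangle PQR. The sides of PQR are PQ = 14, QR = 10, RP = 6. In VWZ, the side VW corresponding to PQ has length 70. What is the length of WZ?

k = 70/14 = 5. WZ = 5 * 10 = 50.

50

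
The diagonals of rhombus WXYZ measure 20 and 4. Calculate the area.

The diagonals of a rhombus divide it into four right triangles.
Each triangle has legs 20/ 2 = 10 and 4/2 = 2, so each has area (1/2)*10*2 = 10.
Four such triangles give total area = (d1 * d2) / 2 = 40.

40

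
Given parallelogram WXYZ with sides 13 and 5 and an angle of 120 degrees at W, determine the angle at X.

Consecutive angles are supplementary: angle X = 180 - 120 = 60 degrees.

60 degrees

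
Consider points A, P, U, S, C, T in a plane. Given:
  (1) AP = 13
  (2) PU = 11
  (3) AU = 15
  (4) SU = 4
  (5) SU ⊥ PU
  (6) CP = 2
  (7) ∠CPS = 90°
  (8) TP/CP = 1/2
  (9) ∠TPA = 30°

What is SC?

Step 1: By the law of cosines on triangle SUP: SP² = 4² + 11² − 2·4·11·cos(90°) = 137, so SP = √137.
Step 2: By the law of cosines on triangle SPC: SC² = √137² + 2² − 2·√137·2·cos(90°) = 141, so SC = √141.

Therefore, the length of SC = √141.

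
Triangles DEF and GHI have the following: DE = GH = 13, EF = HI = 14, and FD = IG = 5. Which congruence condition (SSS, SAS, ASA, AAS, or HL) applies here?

The given information provides:
DE = GH = 13, EF = HI = 14, and FD = IG = 5
This matches the SSS congruence theorem.
All three pairs of corresponding sides are equal (Side-Side-Side).

SSS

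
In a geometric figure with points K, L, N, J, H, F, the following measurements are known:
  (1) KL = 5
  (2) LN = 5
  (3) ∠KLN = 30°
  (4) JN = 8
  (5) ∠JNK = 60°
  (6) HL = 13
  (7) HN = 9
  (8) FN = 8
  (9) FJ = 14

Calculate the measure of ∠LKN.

Step 1: By the law of cosines on triangle KLN: KN² = 5² + 5² − 2·5·5·cos(30°) = 6.7, so KN ≈ 2.59.
Step 2: By the inverse law of cosines on triangle LKN: cos(∠LKN) = (5² + 2.59² − 5²) / (2·5·2.59) = 6.7/25.88 = 0.2588, so ∠LKN = 75°.

Therefore, the measure of angle ∠LKN = 75°.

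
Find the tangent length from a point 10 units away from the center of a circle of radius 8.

tangent = √(d² - r²) = √(10² - 8²) = √(100 - 64) = √36 = 6

6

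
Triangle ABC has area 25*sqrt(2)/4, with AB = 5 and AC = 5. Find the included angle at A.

Area = (1/2) * a * b * sin(C)
sin(C) = 2 * Area / (a * b)
sin(C) = 2 * 25*sqrt(2)/4 / (5 * 5)
sin(C) = sqrt(2)/2
C = arcsin(sqrt(2)/2) = 45°
Since sin(180° - C) = sin(C), the obtuse angle 135° gives the same area, so C = 45° or C = 135°.

45° or 135°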